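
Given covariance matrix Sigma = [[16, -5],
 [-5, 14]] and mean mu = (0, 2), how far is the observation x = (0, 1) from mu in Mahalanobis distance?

Step 1 — centre the observation: (x - mu) = (0, -1).

Step 2 — invert Sigma. det(Sigma) = 16·14 - (-5)² = 199.
  Sigma^{-1} = (1/det) · [[d, -b], [-b, a]] = [[0.0704, 0.0251],
 [0.0251, 0.0804]].

Step 3 — form the quadratic (x - mu)^T · Sigma^{-1} · (x - mu):
  Sigma^{-1} · (x - mu) = (-0.0251, -0.0804).
  (x - mu)^T · [Sigma^{-1} · (x - mu)] = (0)·(-0.0251) + (-1)·(-0.0804) = 0.0804.

Step 4 — take square root: d = √(0.0804) ≈ 0.2836.

d(x, mu) = √(0.0804) ≈ 0.2836


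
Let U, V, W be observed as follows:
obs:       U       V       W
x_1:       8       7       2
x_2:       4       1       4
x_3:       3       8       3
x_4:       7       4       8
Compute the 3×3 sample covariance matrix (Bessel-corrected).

Step 1 — column means:
  mean(U) = (8 + 4 + 3 + 7) / 4 = 22/4 = 5.5
  mean(V) = (7 + 1 + 8 + 4) / 4 = 20/4 = 5
  mean(W) = (2 + 4 + 3 + 8) / 4 = 17/4 = 4.25

Step 2 — sample covariance S[i,j] = (1/(n-1)) · Σ_k (x_{k,i} - mean_i) · (x_{k,j} - mean_j), with n-1 = 3.
  S[U,U] = ((2.5)·(2.5) + (-1.5)·(-1.5) + (-2.5)·(-2.5) + (1.5)·(1.5)) / 3 = 17/3 = 5.6667
  S[U,V] = ((2.5)·(2) + (-1.5)·(-4) + (-2.5)·(3) + (1.5)·(-1)) / 3 = 2/3 = 0.6667
  S[U,W] = ((2.5)·(-2.25) + (-1.5)·(-0.25) + (-2.5)·(-1.25) + (1.5)·(3.75)) / 3 = 3.5/3 = 1.1667
  S[V,V] = ((2)·(2) + (-4)·(-4) + (3)·(3) + (-1)·(-1)) / 3 = 30/3 = 10
  S[V,W] = ((2)·(-2.25) + (-4)·(-0.25) + (3)·(-1.25) + (-1)·(3.75)) / 3 = -11/3 = -3.6667
  S[W,W] = ((-2.25)·(-2.25) + (-0.25)·(-0.25) + (-1.25)·(-1.25) + (3.75)·(3.75)) / 3 = 20.75/3 = 6.9167

S is symmetric (S[j,i] = S[i,j]). Assembling:

S = [[5.6667, 0.6667, 1.1667],
 [0.6667, 10, -3.6667],
 [1.1667, -3.6667, 6.9167]]


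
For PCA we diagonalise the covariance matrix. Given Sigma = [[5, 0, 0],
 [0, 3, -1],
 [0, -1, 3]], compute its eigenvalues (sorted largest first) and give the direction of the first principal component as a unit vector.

Step 1 — characteristic polynomial p(λ) = det(λI - Sigma) = λ³ - tr·λ² + c_1·λ - det, where tr = trace, c_1 = sum of the principal 2×2 minors, det = det(Sigma):
  tr = 5 + 3 + 3 = 11,
  c_1 = (5·3 - (0)²) + (5·3 - (0)²) + (3·3 - (-1)²) = 15 + 15 + 8 = 38,
  det = 5·(3·3 - (-1)²) - (0)·((0)·3 - (-1)·(0)) + (0)·((0)·(-1) - 3·(0)) = 5·(8) - (0)·(0) + (0)·(0) = 40.
  So p(λ) = λ³ - 11λ² + 38λ - 40.
Step 2 — look for an integer root (rational root theorem: any rational root is an integer divisor of 40). Testing λ = 2:
  p(2) = 8 - 44 + 76 - 40 = 0  ✓
  Dividing out (λ - 2): p(λ) = (λ - 2)(λ² - 9λ + 20).
Step 3 — remaining eigenvalues from the quadratic λ² - 9λ + 20 = 0:
  Δ = 9² - 4·20 = 81 - 80 = 1,  λ = (9 ± √1)/2 = (9 ± 1)/2 = 5 or 4.
  Sorted: λ_1 = 5,  λ_2 = 4,  λ_3 = 2  (check: sum = 11 = tr ✓).

Step 4 — unit eigenvector for λ_1 = 5: v spans the null space of (Sigma - λ_1 I), whose rows are
  r_1 = (0, 0, 0),  r_2 = (0, -2, -1),  r_3 = (0, -1, -2).
  v is orthogonal to every row, so take v ∝ r_2 × r_3 = ((-2)·(-2) - (-1)·(-1), (-1)·(0) - (0)·(-2), (0)·(-1) - (-2)·(0)) = (3, 0, 0).
  Rescale (divide by 3): u = (1, 0, 0).
  ||u|| = √((1)² + (0)² + (0)²) = √(1) = 1,  v_1 = u/||u|| ≈ (1, 0, 0) (||v_1|| = 1).

λ_1 = 5,  λ_2 = 4,  λ_3 = 2;  v_1 ≈ (1, 0, 0)


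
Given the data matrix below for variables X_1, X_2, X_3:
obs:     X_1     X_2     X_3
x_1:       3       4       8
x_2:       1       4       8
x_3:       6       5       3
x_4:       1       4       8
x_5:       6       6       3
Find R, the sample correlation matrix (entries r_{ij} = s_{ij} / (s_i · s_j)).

Step 1 — column means:
  mean(X_1) = (3 + 1 + 6 + 1 + 6) / 5 = 17/5 = 3.4
  mean(X_2) = (4 + 4 + 5 + 4 + 6) / 5 = 23/5 = 4.6
  mean(X_3) = (8 + 8 + 3 + 8 + 3) / 5 = 30/5 = 6

Step 2 — sample variances and covariances s[i,j] = (1/(n-1)) · Σ_k (x_{k,i} - mean_i) · (x_{k,j} - mean_j), with n-1 = 4:
  s[X_1,X_1] = ((-0.4)·(-0.4) + (-2.4)·(-2.4) + (2.6)·(2.6) + (-2.4)·(-2.4) + (2.6)·(2.6)) / 4 = 25.2/4 = 6.3
  s[X_1,X_2] = ((-0.4)·(-0.6) + (-2.4)·(-0.6) + (2.6)·(0.4) + (-2.4)·(-0.6) + (2.6)·(1.4)) / 4 = 7.8/4 = 1.95
  s[X_1,X_3] = ((-0.4)·(2) + (-2.4)·(2) + (2.6)·(-3) + (-2.4)·(2) + (2.6)·(-3)) / 4 = -26/4 = -6.5
  s[X_2,X_2] = ((-0.6)·(-0.6) + (-0.6)·(-0.6) + (0.4)·(0.4) + (-0.6)·(-0.6) + (1.4)·(1.4)) / 4 = 3.2/4 = 0.8
  s[X_2,X_3] = ((-0.6)·(2) + (-0.6)·(2) + (0.4)·(-3) + (-0.6)·(2) + (1.4)·(-3)) / 4 = -9/4 = -2.25
  s[X_3,X_3] = ((2)·(2) + (2)·(2) + (-3)·(-3) + (2)·(2) + (-3)·(-3)) / 4 = 30/4 = 7.5
  Sample standard deviations s_i = √(s[i,i]):
  s(X_1) = √(6.3) = 2.51
  s(X_2) = √(0.8) = 0.8944
  s(X_3) = √(7.5) = 2.7386

Step 3 — r_{ij} = s_{ij} / (s_i · s_j):
  r[X_1,X_1] = 1 (diagonal).
  r[X_1,X_2] = 1.95 / (2.51 · 0.8944) = 1.95 / 2.245 = 0.8686
  r[X_1,X_3] = -6.5 / (2.51 · 2.7386) = -6.5 / 6.8739 = -0.9456
  r[X_2,X_2] = 1 (diagonal).
  r[X_2,X_3] = -2.25 / (0.8944 · 2.7386) = -2.25 / 2.4495 = -0.9186
  r[X_3,X_3] = 1 (diagonal).

R is symmetric with unit diagonal. Assembling:

R = [[1, 0.8686, -0.9456],
 [0.8686, 1, -0.9186],
 [-0.9456, -0.9186, 1]]


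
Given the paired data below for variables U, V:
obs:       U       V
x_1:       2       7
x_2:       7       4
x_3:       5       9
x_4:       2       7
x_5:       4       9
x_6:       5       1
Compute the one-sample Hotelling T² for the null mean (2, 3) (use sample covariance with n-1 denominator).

Step 1 — sample mean vector:
  mean(U) = (2 + 7 + 5 + 2 + 4 + 5) / 6 = 25/6 = 4.1667
  mean(V) = (7 + 4 + 9 + 7 + 9 + 1) / 6 = 37/6 = 6.1667
  x̄ = (4.1667, 6.1667),  deviation x̄ - mu_0 = (4.1667, 6.1667) - (2, 3) = (2.1667, 3.1667).

Step 2 — sample covariance matrix, S[i,j] = (1/(n-1)) · Σ_k (x_{k,i} - mean_i) · (x_{k,j} - mean_j), divisor n-1 = 5:
  S[U,U] = ((-2.1667)·(-2.1667) + (2.8333)·(2.8333) + (0.8333)·(0.8333) + (-2.1667)·(-2.1667) + (-0.1667)·(-0.1667) + (0.8333)·(0.8333)) / 5 = 18.8333/5 = 3.7667
  S[U,V] = ((-2.1667)·(0.8333) + (2.8333)·(-2.1667) + (0.8333)·(2.8333) + (-2.1667)·(0.8333) + (-0.1667)·(2.8333) + (0.8333)·(-5.1667)) / 5 = -12.1667/5 = -2.4333
  S[V,V] = ((0.8333)·(0.8333) + (-2.1667)·(-2.1667) + (2.8333)·(2.8333) + (0.8333)·(0.8333) + (2.8333)·(2.8333) + (-5.1667)·(-5.1667)) / 5 = 48.8333/5 = 9.7667
  S = [[3.7667, -2.4333],
 [-2.4333, 9.7667]].

Step 3 — invert S. det(S) = 3.7667·9.7667 - (-2.4333)² = 30.8667.
  S^{-1} = (1/det) · [[d, -b], [-b, a]] = [[0.3164, 0.0788],
 [0.0788, 0.122]].

Step 4 — quadratic form (x̄ - mu_0)^T · S^{-1} · (x̄ - mu_0):
  S^{-1} · (x̄ - mu_0) = (0.9352, 0.5572),
  (x̄ - mu_0)^T · [...] = (2.1667)·(0.9352) + (3.1667)·(0.5572) = 3.7909.

Step 5 — scale by n: T² = 6 · 3.7909 = 22.7451.

T² ≈ 22.7451


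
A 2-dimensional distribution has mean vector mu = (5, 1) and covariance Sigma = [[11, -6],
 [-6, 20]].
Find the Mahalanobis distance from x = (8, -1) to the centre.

Step 1 — centre the observation: (x - mu) = (3, -2).

Step 2 — invert Sigma. det(Sigma) = 11·20 - (-6)² = 184.
  Sigma^{-1} = (1/det) · [[d, -b], [-b, a]] = [[0.1087, 0.0326],
 [0.0326, 0.0598]].

Step 3 — form the quadratic (x - mu)^T · Sigma^{-1} · (x - mu):
  Sigma^{-1} · (x - mu) = (0.2609, -0.0217).
  (x - mu)^T · [Sigma^{-1} · (x - mu)] = (3)·(0.2609) + (-2)·(-0.0217) = 0.8261.

Step 4 — take square root: d = √(0.8261) ≈ 0.9089.

d(x, mu) = √(0.8261) ≈ 0.9089


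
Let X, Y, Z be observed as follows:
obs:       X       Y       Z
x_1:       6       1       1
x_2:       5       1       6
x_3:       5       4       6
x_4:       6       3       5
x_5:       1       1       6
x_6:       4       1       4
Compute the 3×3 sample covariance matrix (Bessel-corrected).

Step 1 — column means:
  mean(X) = (6 + 5 + 5 + 6 + 1 + 4) / 6 = 27/6 = 4.5
  mean(Y) = (1 + 1 + 4 + 3 + 1 + 1) / 6 = 11/6 = 1.8333
  mean(Z) = (1 + 6 + 6 + 5 + 6 + 4) / 6 = 28/6 = 4.6667

Step 2 — sample covariance S[i,j] = (1/(n-1)) · Σ_k (x_{k,i} - mean_i) · (x_{k,j} - mean_j), with n-1 = 5.
  S[X,X] = ((1.5)·(1.5) + (0.5)·(0.5) + (0.5)·(0.5) + (1.5)·(1.5) + (-3.5)·(-3.5) + (-0.5)·(-0.5)) / 5 = 17.5/5 = 3.5
  S[X,Y] = ((1.5)·(-0.8333) + (0.5)·(-0.8333) + (0.5)·(2.1667) + (1.5)·(1.1667) + (-3.5)·(-0.8333) + (-0.5)·(-0.8333)) / 5 = 4.5/5 = 0.9
  S[X,Z] = ((1.5)·(-3.6667) + (0.5)·(1.3333) + (0.5)·(1.3333) + (1.5)·(0.3333) + (-3.5)·(1.3333) + (-0.5)·(-0.6667)) / 5 = -8/5 = -1.6
  S[Y,Y] = ((-0.8333)·(-0.8333) + (-0.8333)·(-0.8333) + (2.1667)·(2.1667) + (1.1667)·(1.1667) + (-0.8333)·(-0.8333) + (-0.8333)·(-0.8333)) / 5 = 8.8333/5 = 1.7667
  S[Y,Z] = ((-0.8333)·(-3.6667) + (-0.8333)·(1.3333) + (2.1667)·(1.3333) + (1.1667)·(0.3333) + (-0.8333)·(1.3333) + (-0.8333)·(-0.6667)) / 5 = 4.6667/5 = 0.9333
  S[Z,Z] = ((-3.6667)·(-3.6667) + (1.3333)·(1.3333) + (1.3333)·(1.3333) + (0.3333)·(0.3333) + (1.3333)·(1.3333) + (-0.6667)·(-0.6667)) / 5 = 19.3333/5 = 3.8667

S is symmetric (S[j,i] = S[i,j]). Assembling:

S = [[3.5, 0.9, -1.6],
 [0.9, 1.7667, 0.9333],
 [-1.6, 0.9333, 3.8667]]


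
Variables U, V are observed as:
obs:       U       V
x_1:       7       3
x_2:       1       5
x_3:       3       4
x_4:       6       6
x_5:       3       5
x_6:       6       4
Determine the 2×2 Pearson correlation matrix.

Step 1 — column means:
  mean(U) = (7 + 1 + 3 + 6 + 3 + 6) / 6 = 26/6 = 4.3333
  mean(V) = (3 + 5 + 4 + 6 + 5 + 4) / 6 = 27/6 = 4.5

Step 2 — sample variances and covariances s[i,j] = (1/(n-1)) · Σ_k (x_{k,i} - mean_i) · (x_{k,j} - mean_j), with n-1 = 5:
  s[U,U] = ((2.6667)·(2.6667) + (-3.3333)·(-3.3333) + (-1.3333)·(-1.3333) + (1.6667)·(1.6667) + (-1.3333)·(-1.3333) + (1.6667)·(1.6667)) / 5 = 27.3333/5 = 5.4667
  s[U,V] = ((2.6667)·(-1.5) + (-3.3333)·(0.5) + (-1.3333)·(-0.5) + (1.6667)·(1.5) + (-1.3333)·(0.5) + (1.6667)·(-0.5)) / 5 = -4/5 = -0.8
  s[V,V] = ((-1.5)·(-1.5) + (0.5)·(0.5) + (-0.5)·(-0.5) + (1.5)·(1.5) + (0.5)·(0.5) + (-0.5)·(-0.5)) / 5 = 5.5/5 = 1.1
  Sample standard deviations s_i = √(s[i,i]):
  s(U) = √(5.4667) = 2.3381
  s(V) = √(1.1) = 1.0488

Step 3 — r_{ij} = s_{ij} / (s_i · s_j):
  r[U,U] = 1 (diagonal).
  r[U,V] = -0.8 / (2.3381 · 1.0488) = -0.8 / 2.4522 = -0.3262
  r[V,V] = 1 (diagonal).

R is symmetric with unit diagonal. Assembling:

R = [[1, -0.3262],
 [-0.3262, 1]]


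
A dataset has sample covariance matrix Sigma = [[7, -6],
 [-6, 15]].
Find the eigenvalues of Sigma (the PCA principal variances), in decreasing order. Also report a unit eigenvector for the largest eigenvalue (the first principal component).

Step 1 — characteristic polynomial of 2×2 Sigma:
  det(Sigma - λI) = λ² - trace · λ + det = 0.
  trace = 7 + 15 = 22, det = 7·15 - (-6)² = 69.
Step 2 — discriminant:
  Δ = trace² - 4·det = 484 - 276 = 208.
Step 3 — eigenvalues:
  λ = (trace ± √Δ)/2 = (22 ± 14.4222)/2,
  λ_1 = 18.2111,  λ_2 = 3.7889.

Step 4 — unit eigenvector for λ_1: solve (Sigma - λ_1 I)v = 0. First row:
  (7 - 18.2111)·v_x + (-6)·v_y = 0, i.e. (-11.2111)·v_x + (-6)·v_y = 0,
  so v ∝ (b, λ_1 - a) = (-6, 11.2111); multiply by -1 so the first entry is positive: u = (6, -11.2111).
  ||u|| = √((6)² + (-11.2111)²) = √(161.6888) ≈ 12.7157,
  v_1 = u/||u|| ≈ (0.4719, -0.8817) (||v_1|| = 1).

λ_1 = 18.2111,  λ_2 = 3.7889;  v_1 ≈ (0.4719, -0.8817)


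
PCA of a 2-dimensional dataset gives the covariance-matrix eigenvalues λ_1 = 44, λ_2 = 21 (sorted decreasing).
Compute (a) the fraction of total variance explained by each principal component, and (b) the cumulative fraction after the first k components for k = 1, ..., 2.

Step 1 — total variance = trace(Sigma) = Σ λ_i = 44 + 21 = 65.

Step 2 — fraction explained by component i = λ_i / Σ λ:
  PC1: 44/65 = 0.6769
  PC2: 21/65 = 0.3231

Step 3 — cumulative fraction after k components = (λ_1 + ... + λ_k) / Σ λ:
  k = 1: 44/65 = 0.6769
  k = 2: (44 + 21)/65 = 65/65 = 1

Summary (fraction, with percent):

explained: PC1 0.6769 (67.69%), PC2 0.3231 (32.31%);  cumulative: 0.6769, 1


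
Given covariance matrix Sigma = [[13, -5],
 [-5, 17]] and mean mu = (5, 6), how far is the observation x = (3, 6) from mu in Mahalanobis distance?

Step 1 — centre the observation: (x - mu) = (-2, 0).

Step 2 — invert Sigma. det(Sigma) = 13·17 - (-5)² = 196.
  Sigma^{-1} = (1/det) · [[d, -b], [-b, a]] = [[0.0867, 0.0255],
 [0.0255, 0.0663]].

Step 3 — form the quadratic (x - mu)^T · Sigma^{-1} · (x - mu):
  Sigma^{-1} · (x - mu) = (-0.1735, -0.051).
  (x - mu)^T · [Sigma^{-1} · (x - mu)] = (-2)·(-0.1735) + (0)·(-0.051) = 0.3469.

Step 4 — take square root: d = √(0.3469) ≈ 0.589.

d(x, mu) = √(0.3469) ≈ 0.589


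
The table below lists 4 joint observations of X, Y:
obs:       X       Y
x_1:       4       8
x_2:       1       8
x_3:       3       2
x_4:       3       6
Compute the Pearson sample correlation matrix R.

Step 1 — column means:
  mean(X) = (4 + 1 + 3 + 3) / 4 = 11/4 = 2.75
  mean(Y) = (8 + 8 + 2 + 6) / 4 = 24/4 = 6

Step 2 — sample variances and covariances s[i,j] = (1/(n-1)) · Σ_k (x_{k,i} - mean_i) · (x_{k,j} - mean_j), with n-1 = 3:
  s[X,X] = ((1.25)·(1.25) + (-1.75)·(-1.75) + (0.25)·(0.25) + (0.25)·(0.25)) / 3 = 4.75/3 = 1.5833
  s[X,Y] = ((1.25)·(2) + (-1.75)·(2) + (0.25)·(-4) + (0.25)·(0)) / 3 = -2/3 = -0.6667
  s[Y,Y] = ((2)·(2) + (2)·(2) + (-4)·(-4) + (0)·(0)) / 3 = 24/3 = 8
  Sample standard deviations s_i = √(s[i,i]):
  s(X) = √(1.5833) = 1.2583
  s(Y) = √(8) = 2.8284

Step 3 — r_{ij} = s_{ij} / (s_i · s_j):
  r[X,X] = 1 (diagonal).
  r[X,Y] = -0.6667 / (1.2583 · 2.8284) = -0.6667 / 3.559 = -0.1873
  r[Y,Y] = 1 (diagonal).

R is symmetric with unit diagonal. Assembling:

R = [[1, -0.1873],
 [-0.1873, 1]]


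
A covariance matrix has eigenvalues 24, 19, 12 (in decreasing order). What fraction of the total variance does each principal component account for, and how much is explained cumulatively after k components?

Step 1 — total variance = trace(Sigma) = Σ λ_i = 24 + 19 + 12 = 55.

Step 2 — fraction explained by component i = λ_i / Σ λ:
  PC1: 24/55 = 0.4364
  PC2: 19/55 = 0.3455
  PC3: 12/55 = 0.2182

Step 3 — cumulative fraction after k components = (λ_1 + ... + λ_k) / Σ λ:
  k = 1: 24/55 = 0.4364
  k = 2: (24 + 19)/55 = 43/55 = 0.7818
  k = 3: (24 + 19 + 12)/55 = 55/55 = 1

Summary (fraction, with percent):

explained: PC1 0.4364 (43.64%), PC2 0.3455 (34.55%), PC3 0.2182 (21.82%);  cumulative: 0.4364, 0.7818, 1


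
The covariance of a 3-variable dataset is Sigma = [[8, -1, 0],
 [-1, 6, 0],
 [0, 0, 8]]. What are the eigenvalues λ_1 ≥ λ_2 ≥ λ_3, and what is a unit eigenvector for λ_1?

Step 1 — characteristic polynomial p(λ) = det(λI - Sigma) = λ³ - tr·λ² + c_1·λ - det, where tr = trace, c_1 = sum of the principal 2×2 minors, det = det(Sigma):
  tr = 8 + 6 + 8 = 22,
  c_1 = (8·6 - (-1)²) + (8·8 - (0)²) + (6·8 - (0)²) = 47 + 64 + 48 = 159,
  det = 8·(6·8 - (0)²) - (-1)·((-1)·8 - (0)·(0)) + (0)·((-1)·(0) - 6·(0)) = 8·(48) - (-1)·(-8) + (0)·(0) = 376.
  So p(λ) = λ³ - 22λ² + 159λ - 376.
Step 2 — look for an integer root (rational root theorem: any rational root is an integer divisor of 376). Testing λ = 8:
  p(8) = 512 - 1408 + 1272 - 376 = 0  ✓
  Dividing out (λ - 8): p(λ) = (λ - 8)(λ² - 14λ + 47).
Step 3 — remaining eigenvalues from the quadratic λ² - 14λ + 47 = 0:
  Δ = 14² - 4·47 = 196 - 188 = 8,  λ = (14 ± √8)/2 = (14 ± 2.8284)/2 ≈ 8.4142 or 5.5858.
  Sorted: λ_1 = 8.4142,  λ_2 = 8,  λ_3 = 5.5858  (check: sum = 22 = tr ✓).

Step 4 — unit eigenvector for λ_1 ≈ 8.4142: v spans the null space of (Sigma - λ_1 I), whose rows are
  r_1 = (-0.4142, -1, 0),  r_2 = (-1, -2.4142, 0),  r_3 = (0, 0, -0.4142).
  v is orthogonal to every row, so take v ∝ r_1 × r_3 = ((-1)·(-0.4142) - (0)·(0), (0)·(0) - (-0.4142)·(-0.4142), (-0.4142)·(0) - (-1)·(0)) ≈ (0.4142, -0.1716, 0).
  Let u = (0.4142, -0.1716, 0).
  ||u|| = √((0.4142)² + (-0.1716)² + (0)²) = √(0.201) ≈ 0.4483,  v_1 = u/||u|| ≈ (0.9239, -0.3827, 0) (||v_1|| = 1).

λ_1 = 8.4142,  λ_2 = 8,  λ_3 = 5.5858;  v_1 ≈ (0.9239, -0.3827, 0)


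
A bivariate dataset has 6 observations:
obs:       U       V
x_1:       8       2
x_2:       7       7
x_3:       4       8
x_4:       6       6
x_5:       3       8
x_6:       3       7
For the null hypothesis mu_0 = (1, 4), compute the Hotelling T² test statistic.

Step 1 — sample mean vector:
  mean(U) = (8 + 7 + 4 + 6 + 3 + 3) / 6 = 31/6 = 5.1667
  mean(V) = (2 + 7 + 8 + 6 + 8 + 7) / 6 = 38/6 = 6.3333
  x̄ = (5.1667, 6.3333),  deviation x̄ - mu_0 = (5.1667, 6.3333) - (1, 4) = (4.1667, 2.3333).

Step 2 — sample covariance matrix, S[i,j] = (1/(n-1)) · Σ_k (x_{k,i} - mean_i) · (x_{k,j} - mean_j), divisor n-1 = 5:
  S[U,U] = ((2.8333)·(2.8333) + (1.8333)·(1.8333) + (-1.1667)·(-1.1667) + (0.8333)·(0.8333) + (-2.1667)·(-2.1667) + (-2.1667)·(-2.1667)) / 5 = 22.8333/5 = 4.5667
  S[U,V] = ((2.8333)·(-4.3333) + (1.8333)·(0.6667) + (-1.1667)·(1.6667) + (0.8333)·(-0.3333) + (-2.1667)·(1.6667) + (-2.1667)·(0.6667)) / 5 = -18.3333/5 = -3.6667
  S[V,V] = ((-4.3333)·(-4.3333) + (0.6667)·(0.6667) + (1.6667)·(1.6667) + (-0.3333)·(-0.3333) + (1.6667)·(1.6667) + (0.6667)·(0.6667)) / 5 = 25.3333/5 = 5.0667
  S = [[4.5667, -3.6667],
 [-3.6667, 5.0667]].

Step 3 — invert S. det(S) = 4.5667·5.0667 - (-3.6667)² = 9.6933.
  S^{-1} = (1/det) · [[d, -b], [-b, a]] = [[0.5227, 0.3783],
 [0.3783, 0.4711]].

Step 4 — quadratic form (x̄ - mu_0)^T · S^{-1} · (x̄ - mu_0):
  S^{-1} · (x̄ - mu_0) = (3.0605, 2.6754),
  (x̄ - mu_0)^T · [...] = (4.1667)·(3.0605) + (2.3333)·(2.6754) = 18.9947.

Step 5 — scale by n: T² = 6 · 18.9947 = 113.9684.

T² ≈ 113.9684


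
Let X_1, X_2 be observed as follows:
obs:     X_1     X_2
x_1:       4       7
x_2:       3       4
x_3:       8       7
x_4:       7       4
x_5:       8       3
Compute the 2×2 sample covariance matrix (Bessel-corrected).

Step 1 — column means:
  mean(X_1) = (4 + 3 + 8 + 7 + 8) / 5 = 30/5 = 6
  mean(X_2) = (7 + 4 + 7 + 4 + 3) / 5 = 25/5 = 5

Step 2 — sample covariance S[i,j] = (1/(n-1)) · Σ_k (x_{k,i} - mean_i) · (x_{k,j} - mean_j), with n-1 = 4.
  S[X_1,X_1] = ((-2)·(-2) + (-3)·(-3) + (2)·(2) + (1)·(1) + (2)·(2)) / 4 = 22/4 = 5.5
  S[X_1,X_2] = ((-2)·(2) + (-3)·(-1) + (2)·(2) + (1)·(-1) + (2)·(-2)) / 4 = -2/4 = -0.5
  S[X_2,X_2] = ((2)·(2) + (-1)·(-1) + (2)·(2) + (-1)·(-1) + (-2)·(-2)) / 4 = 14/4 = 3.5

S is symmetric (S[j,i] = S[i,j]). Assembling:

S = [[5.5, -0.5],
 [-0.5, 3.5]]


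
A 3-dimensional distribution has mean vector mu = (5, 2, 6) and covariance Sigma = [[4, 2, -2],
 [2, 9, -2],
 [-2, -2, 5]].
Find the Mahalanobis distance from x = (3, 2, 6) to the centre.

Step 1 — centre the observation: (x - mu) = (-2, 0, 0).

Step 2 — invert Sigma (cofactor / det for 3×3, or solve directly):
  Sigma^{-1} = [[0.3306, -0.0484, 0.1129],
 [-0.0484, 0.129, 0.0323],
 [0.1129, 0.0323, 0.2581]].

Step 3 — form the quadratic (x - mu)^T · Sigma^{-1} · (x - mu):
  Sigma^{-1} · (x - mu) = (-0.6613, 0.0968, -0.2258).
  (x - mu)^T · [Sigma^{-1} · (x - mu)] = (-2)·(-0.6613) + (0)·(0.0968) + (0)·(-0.2258) = 1.3226.

Step 4 — take square root: d = √(1.3226) ≈ 1.15.

d(x, mu) = √(1.3226) ≈ 1.15


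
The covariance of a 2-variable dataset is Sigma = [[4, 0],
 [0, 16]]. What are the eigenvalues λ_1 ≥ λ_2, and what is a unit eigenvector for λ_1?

Step 1 — characteristic polynomial of 2×2 Sigma:
  det(Sigma - λI) = λ² - trace · λ + det = 0.
  trace = 4 + 16 = 20, det = 4·16 - (0)² = 64.
Step 2 — discriminant:
  Δ = trace² - 4·det = 400 - 256 = 144.
Step 3 — eigenvalues:
  λ = (trace ± √Δ)/2 = (20 ± 12)/2,
  λ_1 = 16,  λ_2 = 4.

Step 4 — unit eigenvector for λ_1: Sigma is diagonal, so its eigenvectors are the coordinate axes. λ_1 = 16 is the diagonal entry on the second coordinate axis, hence
  v_1 = (0, 1) (||v_1|| = 1).

λ_1 = 16,  λ_2 = 4;  v_1 ≈ (0, 1)


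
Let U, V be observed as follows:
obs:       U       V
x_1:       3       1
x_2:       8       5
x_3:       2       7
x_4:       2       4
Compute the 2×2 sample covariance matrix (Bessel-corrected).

Step 1 — column means:
  mean(U) = (3 + 8 + 2 + 2) / 4 = 15/4 = 3.75
  mean(V) = (1 + 5 + 7 + 4) / 4 = 17/4 = 4.25

Step 2 — sample covariance S[i,j] = (1/(n-1)) · Σ_k (x_{k,i} - mean_i) · (x_{k,j} - mean_j), with n-1 = 3.
  S[U,U] = ((-0.75)·(-0.75) + (4.25)·(4.25) + (-1.75)·(-1.75) + (-1.75)·(-1.75)) / 3 = 24.75/3 = 8.25
  S[U,V] = ((-0.75)·(-3.25) + (4.25)·(0.75) + (-1.75)·(2.75) + (-1.75)·(-0.25)) / 3 = 1.25/3 = 0.4167
  S[V,V] = ((-3.25)·(-3.25) + (0.75)·(0.75) + (2.75)·(2.75) + (-0.25)·(-0.25)) / 3 = 18.75/3 = 6.25

S is symmetric (S[j,i] = S[i,j]). Assembling:

S = [[8.25, 0.4167],
 [0.4167, 6.25]]


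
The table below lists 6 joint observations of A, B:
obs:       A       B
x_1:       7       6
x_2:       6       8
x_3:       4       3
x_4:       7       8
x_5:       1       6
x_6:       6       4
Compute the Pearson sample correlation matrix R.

Step 1 — column means:
  mean(A) = (7 + 6 + 4 + 7 + 1 + 6) / 6 = 31/6 = 5.1667
  mean(B) = (6 + 8 + 3 + 8 + 6 + 4) / 6 = 35/6 = 5.8333

Step 2 — sample variances and covariances s[i,j] = (1/(n-1)) · Σ_k (x_{k,i} - mean_i) · (x_{k,j} - mean_j), with n-1 = 5:
  s[A,A] = ((1.8333)·(1.8333) + (0.8333)·(0.8333) + (-1.1667)·(-1.1667) + (1.8333)·(1.8333) + (-4.1667)·(-4.1667) + (0.8333)·(0.8333)) / 5 = 26.8333/5 = 5.3667
  s[A,B] = ((1.8333)·(0.1667) + (0.8333)·(2.1667) + (-1.1667)·(-2.8333) + (1.8333)·(2.1667) + (-4.1667)·(0.1667) + (0.8333)·(-1.8333)) / 5 = 7.1667/5 = 1.4333
  s[B,B] = ((0.1667)·(0.1667) + (2.1667)·(2.1667) + (-2.8333)·(-2.8333) + (2.1667)·(2.1667) + (0.1667)·(0.1667) + (-1.8333)·(-1.8333)) / 5 = 20.8333/5 = 4.1667
  Sample standard deviations s_i = √(s[i,i]):
  s(A) = √(5.3667) = 2.3166
  s(B) = √(4.1667) = 2.0412

Step 3 — r_{ij} = s_{ij} / (s_i · s_j):
  r[A,A] = 1 (diagonal).
  r[A,B] = 1.4333 / (2.3166 · 2.0412) = 1.4333 / 4.7288 = 0.3031
  r[B,B] = 1 (diagonal).

R is symmetric with unit diagonal. Assembling:

R = [[1, 0.3031],
 [0.3031, 1]]


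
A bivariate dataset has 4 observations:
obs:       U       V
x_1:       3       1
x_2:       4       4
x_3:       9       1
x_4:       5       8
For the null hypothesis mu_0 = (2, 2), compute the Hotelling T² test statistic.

Step 1 — sample mean vector:
  mean(U) = (3 + 4 + 9 + 5) / 4 = 21/4 = 5.25
  mean(V) = (1 + 4 + 1 + 8) / 4 = 14/4 = 3.5
  x̄ = (5.25, 3.5),  deviation x̄ - mu_0 = (5.25, 3.5) - (2, 2) = (3.25, 1.5).

Step 2 — sample covariance matrix, S[i,j] = (1/(n-1)) · Σ_k (x_{k,i} - mean_i) · (x_{k,j} - mean_j), divisor n-1 = 3:
  S[U,U] = ((-2.25)·(-2.25) + (-1.25)·(-1.25) + (3.75)·(3.75) + (-0.25)·(-0.25)) / 3 = 20.75/3 = 6.9167
  S[U,V] = ((-2.25)·(-2.5) + (-1.25)·(0.5) + (3.75)·(-2.5) + (-0.25)·(4.5)) / 3 = -5.5/3 = -1.8333
  S[V,V] = ((-2.5)·(-2.5) + (0.5)·(0.5) + (-2.5)·(-2.5) + (4.5)·(4.5)) / 3 = 33/3 = 11
  S = [[6.9167, -1.8333],
 [-1.8333, 11]].

Step 3 — invert S. det(S) = 6.9167·11 - (-1.8333)² = 72.7222.
  S^{-1} = (1/det) · [[d, -b], [-b, a]] = [[0.1513, 0.0252],
 [0.0252, 0.0951]].

Step 4 — quadratic form (x̄ - mu_0)^T · S^{-1} · (x̄ - mu_0):
  S^{-1} · (x̄ - mu_0) = (0.5294, 0.2246),
  (x̄ - mu_0)^T · [...] = (3.25)·(0.5294) + (1.5)·(0.2246) = 2.0575.

Step 5 — scale by n: T² = 4 · 2.0575 = 8.2299.

T² ≈ 8.2299


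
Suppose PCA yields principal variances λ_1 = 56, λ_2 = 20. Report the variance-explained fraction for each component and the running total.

Step 1 — total variance = trace(Sigma) = Σ λ_i = 56 + 20 = 76.

Step 2 — fraction explained by component i = λ_i / Σ λ:
  PC1: 56/76 = 0.7368
  PC2: 20/76 = 0.2632

Step 3 — cumulative fraction after k components = (λ_1 + ... + λ_k) / Σ λ:
  k = 1: 56/76 = 0.7368
  k = 2: (56 + 20)/76 = 76/76 = 1

Summary (fraction, with percent):

explained: PC1 0.7368 (73.68%), PC2 0.2632 (26.32%);  cumulative: 0.7368, 1


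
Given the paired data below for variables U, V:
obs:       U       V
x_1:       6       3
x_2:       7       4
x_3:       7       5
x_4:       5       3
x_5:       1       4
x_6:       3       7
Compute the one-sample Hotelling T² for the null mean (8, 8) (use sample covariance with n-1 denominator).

Step 1 — sample mean vector:
  mean(U) = (6 + 7 + 7 + 5 + 1 + 3) / 6 = 29/6 = 4.8333
  mean(V) = (3 + 4 + 5 + 3 + 4 + 7) / 6 = 26/6 = 4.3333
  x̄ = (4.8333, 4.3333),  deviation x̄ - mu_0 = (4.8333, 4.3333) - (8, 8) = (-3.1667, -3.6667).

Step 2 — sample covariance matrix, S[i,j] = (1/(n-1)) · Σ_k (x_{k,i} - mean_i) · (x_{k,j} - mean_j), divisor n-1 = 5:
  S[U,U] = ((1.1667)·(1.1667) + (2.1667)·(2.1667) + (2.1667)·(2.1667) + (0.1667)·(0.1667) + (-3.8333)·(-3.8333) + (-1.8333)·(-1.8333)) / 5 = 28.8333/5 = 5.7667
  S[U,V] = ((1.1667)·(-1.3333) + (2.1667)·(-0.3333) + (2.1667)·(0.6667) + (0.1667)·(-1.3333) + (-3.8333)·(-0.3333) + (-1.8333)·(2.6667)) / 5 = -4.6667/5 = -0.9333
  S[V,V] = ((-1.3333)·(-1.3333) + (-0.3333)·(-0.3333) + (0.6667)·(0.6667) + (-1.3333)·(-1.3333) + (-0.3333)·(-0.3333) + (2.6667)·(2.6667)) / 5 = 11.3333/5 = 2.2667
  S = [[5.7667, -0.9333],
 [-0.9333, 2.2667]].

Step 3 — invert S. det(S) = 5.7667·2.2667 - (-0.9333)² = 12.2.
  S^{-1} = (1/det) · [[d, -b], [-b, a]] = [[0.1858, 0.0765],
 [0.0765, 0.4727]].

Step 4 — quadratic form (x̄ - mu_0)^T · S^{-1} · (x̄ - mu_0):
  S^{-1} · (x̄ - mu_0) = (-0.8689, -1.9754),
  (x̄ - mu_0)^T · [...] = (-3.1667)·(-0.8689) + (-3.6667)·(-1.9754) = 9.9945.

Step 5 — scale by n: T² = 6 · 9.9945 = 59.9672.

T² ≈ 59.9672


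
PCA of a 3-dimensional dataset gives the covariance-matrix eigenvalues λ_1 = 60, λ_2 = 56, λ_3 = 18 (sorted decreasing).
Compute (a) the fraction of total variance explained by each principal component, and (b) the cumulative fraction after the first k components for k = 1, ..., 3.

Step 1 — total variance = trace(Sigma) = Σ λ_i = 60 + 56 + 18 = 134.

Step 2 — fraction explained by component i = λ_i / Σ λ:
  PC1: 60/134 = 0.4478
  PC2: 56/134 = 0.4179
  PC3: 18/134 = 0.1343

Step 3 — cumulative fraction after k components = (λ_1 + ... + λ_k) / Σ λ:
  k = 1: 60/134 = 0.4478
  k = 2: (60 + 56)/134 = 116/134 = 0.8657
  k = 3: (60 + 56 + 18)/134 = 134/134 = 1

Summary (fraction, with percent):

explained: PC1 0.4478 (44.78%), PC2 0.4179 (41.79%), PC3 0.1343 (13.43%);  cumulative: 0.4478, 0.8657, 1


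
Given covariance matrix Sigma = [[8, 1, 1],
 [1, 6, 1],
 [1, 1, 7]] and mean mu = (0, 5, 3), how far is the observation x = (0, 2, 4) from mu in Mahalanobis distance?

Step 1 — centre the observation: (x - mu) = (0, -3, 1).

Step 2 — invert Sigma (cofactor / det for 3×3, or solve directly):
  Sigma^{-1} = [[0.1293, -0.0189, -0.0158],
 [-0.0189, 0.1735, -0.0221],
 [-0.0158, -0.0221, 0.1483]].

Step 3 — form the quadratic (x - mu)^T · Sigma^{-1} · (x - mu):
  Sigma^{-1} · (x - mu) = (0.041, -0.5426, 0.2145).
  (x - mu)^T · [Sigma^{-1} · (x - mu)] = (0)·(0.041) + (-3)·(-0.5426) + (1)·(0.2145) = 1.8423.

Step 4 — take square root: d = √(1.8423) ≈ 1.3573.

d(x, mu) = √(1.8423) ≈ 1.3573


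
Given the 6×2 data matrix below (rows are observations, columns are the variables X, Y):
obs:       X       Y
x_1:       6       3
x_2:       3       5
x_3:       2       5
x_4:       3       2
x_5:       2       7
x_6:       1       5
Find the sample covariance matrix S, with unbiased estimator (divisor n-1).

Step 1 — column means:
  mean(X) = (6 + 3 + 2 + 3 + 2 + 1) / 6 = 17/6 = 2.8333
  mean(Y) = (3 + 5 + 5 + 2 + 7 + 5) / 6 = 27/6 = 4.5

Step 2 — sample covariance S[i,j] = (1/(n-1)) · Σ_k (x_{k,i} - mean_i) · (x_{k,j} - mean_j), with n-1 = 5.
  S[X,X] = ((3.1667)·(3.1667) + (0.1667)·(0.1667) + (-0.8333)·(-0.8333) + (0.1667)·(0.1667) + (-0.8333)·(-0.8333) + (-1.8333)·(-1.8333)) / 5 = 14.8333/5 = 2.9667
  S[X,Y] = ((3.1667)·(-1.5) + (0.1667)·(0.5) + (-0.8333)·(0.5) + (0.1667)·(-2.5) + (-0.8333)·(2.5) + (-1.8333)·(0.5)) / 5 = -8.5/5 = -1.7
  S[Y,Y] = ((-1.5)·(-1.5) + (0.5)·(0.5) + (0.5)·(0.5) + (-2.5)·(-2.5) + (2.5)·(2.5) + (0.5)·(0.5)) / 5 = 15.5/5 = 3.1

S is symmetric (S[j,i] = S[i,j]). Assembling:

S = [[2.9667, -1.7],
 [-1.7, 3.1]]


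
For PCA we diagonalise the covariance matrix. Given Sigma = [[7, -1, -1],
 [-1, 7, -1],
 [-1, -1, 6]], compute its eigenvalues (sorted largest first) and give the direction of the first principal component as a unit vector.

Step 1 — characteristic polynomial p(λ) = det(λI - Sigma) = λ³ - tr·λ² + c_1·λ - det, where tr = trace, c_1 = sum of the principal 2×2 minors, det = det(Sigma):
  tr = 7 + 7 + 6 = 20,
  c_1 = (7·7 - (-1)²) + (7·6 - (-1)²) + (7·6 - (-1)²) = 48 + 41 + 41 = 130,
  det = 7·(7·6 - (-1)²) - (-1)·((-1)·6 - (-1)·(-1)) + (-1)·((-1)·(-1) - 7·(-1)) = 7·(41) - (-1)·(-7) + (-1)·(8) = 272.
  So p(λ) = λ³ - 20λ² + 130λ - 272.
Step 2 — look for an integer root (rational root theorem: any rational root is an integer divisor of 272). Testing λ = 8:
  p(8) = 512 - 1280 + 1040 - 272 = 0  ✓
  Dividing out (λ - 8): p(λ) = (λ - 8)(λ² - 12λ + 34).
Step 3 — remaining eigenvalues from the quadratic λ² - 12λ + 34 = 0:
  Δ = 12² - 4·34 = 144 - 136 = 8,  λ = (12 ± √8)/2 = (12 ± 2.8284)/2 ≈ 7.4142 or 4.5858.
  Sorted: λ_1 = 8,  λ_2 = 7.4142,  λ_3 = 4.5858  (check: sum = 20 = tr ✓).

Step 4 — unit eigenvector for λ_1 = 8: v spans the null space of (Sigma - λ_1 I), whose rows are
  r_1 = (-1, -1, -1),  r_2 = (-1, -1, -1),  r_3 = (-1, -1, -2).
  v is orthogonal to every row, so take v ∝ r_1 × r_3 = ((-1)·(-2) - (-1)·(-1), (-1)·(-1) - (-1)·(-2), (-1)·(-1) - (-1)·(-1)) = (1, -1, 0).
  Let u = (1, -1, 0).
  ||u|| = √((1)² + (-1)² + (0)²) = √(2) ≈ 1.4142,  v_1 = u/||u|| ≈ (0.7071, -0.7071, 0) (||v_1|| = 1).

λ_1 = 8,  λ_2 = 7.4142,  λ_3 = 4.5858;  v_1 ≈ (0.7071, -0.7071, 0)


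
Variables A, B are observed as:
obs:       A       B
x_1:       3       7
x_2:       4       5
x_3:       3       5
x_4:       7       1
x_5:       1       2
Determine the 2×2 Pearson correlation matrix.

Step 1 — column means:
  mean(A) = (3 + 4 + 3 + 7 + 1) / 5 = 18/5 = 3.6
  mean(B) = (7 + 5 + 5 + 1 + 2) / 5 = 20/5 = 4

Step 2 — sample variances and covariances s[i,j] = (1/(n-1)) · Σ_k (x_{k,i} - mean_i) · (x_{k,j} - mean_j), with n-1 = 4:
  s[A,A] = ((-0.6)·(-0.6) + (0.4)·(0.4) + (-0.6)·(-0.6) + (3.4)·(3.4) + (-2.6)·(-2.6)) / 4 = 19.2/4 = 4.8
  s[A,B] = ((-0.6)·(3) + (0.4)·(1) + (-0.6)·(1) + (3.4)·(-3) + (-2.6)·(-2)) / 4 = -7/4 = -1.75
  s[B,B] = ((3)·(3) + (1)·(1) + (1)·(1) + (-3)·(-3) + (-2)·(-2)) / 4 = 24/4 = 6
  Sample standard deviations s_i = √(s[i,i]):
  s(A) = √(4.8) = 2.1909
  s(B) = √(6) = 2.4495

Step 3 — r_{ij} = s_{ij} / (s_i · s_j):
  r[A,A] = 1 (diagonal).
  r[A,B] = -1.75 / (2.1909 · 2.4495) = -1.75 / 5.3666 = -0.3261
  r[B,B] = 1 (diagonal).

R is symmetric with unit diagonal. Assembling:

R = [[1, -0.3261],
 [-0.3261, 1]]


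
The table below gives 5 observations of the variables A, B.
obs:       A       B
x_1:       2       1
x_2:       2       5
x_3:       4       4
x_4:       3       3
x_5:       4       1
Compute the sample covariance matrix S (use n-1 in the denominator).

Step 1 — column means:
  mean(A) = (2 + 2 + 4 + 3 + 4) / 5 = 15/5 = 3
  mean(B) = (1 + 5 + 4 + 3 + 1) / 5 = 14/5 = 2.8

Step 2 — sample covariance S[i,j] = (1/(n-1)) · Σ_k (x_{k,i} - mean_i) · (x_{k,j} - mean_j), with n-1 = 4.
  S[A,A] = ((-1)·(-1) + (-1)·(-1) + (1)·(1) + (0)·(0) + (1)·(1)) / 4 = 4/4 = 1
  S[A,B] = ((-1)·(-1.8) + (-1)·(2.2) + (1)·(1.2) + (0)·(0.2) + (1)·(-1.8)) / 4 = -1/4 = -0.25
  S[B,B] = ((-1.8)·(-1.8) + (2.2)·(2.2) + (1.2)·(1.2) + (0.2)·(0.2) + (-1.8)·(-1.8)) / 4 = 12.8/4 = 3.2

S is symmetric (S[j,i] = S[i,j]). Assembling:

S = [[1, -0.25],
 [-0.25, 3.2]]


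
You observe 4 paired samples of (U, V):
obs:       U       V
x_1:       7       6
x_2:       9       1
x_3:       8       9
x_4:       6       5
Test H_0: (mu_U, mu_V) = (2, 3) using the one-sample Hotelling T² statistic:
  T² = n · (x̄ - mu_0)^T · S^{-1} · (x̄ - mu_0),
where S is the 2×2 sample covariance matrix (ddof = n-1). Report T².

Step 1 — sample mean vector:
  mean(U) = (7 + 9 + 8 + 6) / 4 = 30/4 = 7.5
  mean(V) = (6 + 1 + 9 + 5) / 4 = 21/4 = 5.25
  x̄ = (7.5, 5.25),  deviation x̄ - mu_0 = (7.5, 5.25) - (2, 3) = (5.5, 2.25).

Step 2 — sample covariance matrix, S[i,j] = (1/(n-1)) · Σ_k (x_{k,i} - mean_i) · (x_{k,j} - mean_j), divisor n-1 = 3:
  S[U,U] = ((-0.5)·(-0.5) + (1.5)·(1.5) + (0.5)·(0.5) + (-1.5)·(-1.5)) / 3 = 5/3 = 1.6667
  S[U,V] = ((-0.5)·(0.75) + (1.5)·(-4.25) + (0.5)·(3.75) + (-1.5)·(-0.25)) / 3 = -4.5/3 = -1.5
  S[V,V] = ((0.75)·(0.75) + (-4.25)·(-4.25) + (3.75)·(3.75) + (-0.25)·(-0.25)) / 3 = 32.75/3 = 10.9167
  S = [[1.6667, -1.5],
 [-1.5, 10.9167]].

Step 3 — invert S. det(S) = 1.6667·10.9167 - (-1.5)² = 15.9444.
  S^{-1} = (1/det) · [[d, -b], [-b, a]] = [[0.6847, 0.0941],
 [0.0941, 0.1045]].

Step 4 — quadratic form (x̄ - mu_0)^T · S^{-1} · (x̄ - mu_0):
  S^{-1} · (x̄ - mu_0) = (3.9774, 0.7526),
  (x̄ - mu_0)^T · [...] = (5.5)·(3.9774) + (2.25)·(0.7526) = 23.5688.

Step 5 — scale by n: T² = 4 · 23.5688 = 94.2753.

T² ≈ 94.2753


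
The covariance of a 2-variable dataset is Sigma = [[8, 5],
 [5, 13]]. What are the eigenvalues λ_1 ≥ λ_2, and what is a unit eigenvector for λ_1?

Step 1 — characteristic polynomial of 2×2 Sigma:
  det(Sigma - λI) = λ² - trace · λ + det = 0.
  trace = 8 + 13 = 21, det = 8·13 - (5)² = 79.
Step 2 — discriminant:
  Δ = trace² - 4·det = 441 - 316 = 125.
Step 3 — eigenvalues:
  λ = (trace ± √Δ)/2 = (21 ± 11.1803)/2,
  λ_1 = 16.0902,  λ_2 = 4.9098.

Step 4 — unit eigenvector for λ_1: solve (Sigma - λ_1 I)v = 0. First row:
  (8 - 16.0902)·v_x + (5)·v_y = 0, i.e. (-8.0902)·v_x + (5)·v_y = 0,
  so v ∝ (b, λ_1 - a) = (5, 8.0902) = u.
  ||u|| = √((5)² + (8.0902)²) = √(90.4508) ≈ 9.5106,
  v_1 = u/||u|| ≈ (0.5257, 0.8507) (||v_1|| = 1).

λ_1 = 16.0902,  λ_2 = 4.9098;  v_1 ≈ (0.5257, 0.8507)


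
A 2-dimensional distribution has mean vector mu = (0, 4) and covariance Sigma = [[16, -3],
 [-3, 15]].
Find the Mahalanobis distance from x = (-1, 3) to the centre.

Step 1 — centre the observation: (x - mu) = (-1, -1).

Step 2 — invert Sigma. det(Sigma) = 16·15 - (-3)² = 231.
  Sigma^{-1} = (1/det) · [[d, -b], [-b, a]] = [[0.0649, 0.013],
 [0.013, 0.0693]].

Step 3 — form the quadratic (x - mu)^T · Sigma^{-1} · (x - mu):
  Sigma^{-1} · (x - mu) = (-0.0779, -0.0823).
  (x - mu)^T · [Sigma^{-1} · (x - mu)] = (-1)·(-0.0779) + (-1)·(-0.0823) = 0.1602.

Step 4 — take square root: d = √(0.1602) ≈ 0.4002.

d(x, mu) = √(0.1602) ≈ 0.4002


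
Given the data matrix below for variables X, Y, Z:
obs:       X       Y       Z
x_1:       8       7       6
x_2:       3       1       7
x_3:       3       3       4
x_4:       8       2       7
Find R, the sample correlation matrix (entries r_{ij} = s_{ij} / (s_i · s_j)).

Step 1 — column means:
  mean(X) = (8 + 3 + 3 + 8) / 4 = 22/4 = 5.5
  mean(Y) = (7 + 1 + 3 + 2) / 4 = 13/4 = 3.25
  mean(Z) = (6 + 7 + 4 + 7) / 4 = 24/4 = 6

Step 2 — sample variances and covariances s[i,j] = (1/(n-1)) · Σ_k (x_{k,i} - mean_i) · (x_{k,j} - mean_j), with n-1 = 3:
  s[X,X] = ((2.5)·(2.5) + (-2.5)·(-2.5) + (-2.5)·(-2.5) + (2.5)·(2.5)) / 3 = 25/3 = 8.3333
  s[X,Y] = ((2.5)·(3.75) + (-2.5)·(-2.25) + (-2.5)·(-0.25) + (2.5)·(-1.25)) / 3 = 12.5/3 = 4.1667
  s[X,Z] = ((2.5)·(0) + (-2.5)·(1) + (-2.5)·(-2) + (2.5)·(1)) / 3 = 5/3 = 1.6667
  s[Y,Y] = ((3.75)·(3.75) + (-2.25)·(-2.25) + (-0.25)·(-0.25) + (-1.25)·(-1.25)) / 3 = 20.75/3 = 6.9167
  s[Y,Z] = ((3.75)·(0) + (-2.25)·(1) + (-0.25)·(-2) + (-1.25)·(1)) / 3 = -3/3 = -1
  s[Z,Z] = ((0)·(0) + (1)·(1) + (-2)·(-2) + (1)·(1)) / 3 = 6/3 = 2
  Sample standard deviations s_i = √(s[i,i]):
  s(X) = √(8.3333) = 2.8868
  s(Y) = √(6.9167) = 2.63
  s(Z) = √(2) = 1.4142

Step 3 — r_{ij} = s_{ij} / (s_i · s_j):
  r[X,X] = 1 (diagonal).
  r[X,Y] = 4.1667 / (2.8868 · 2.63) = 4.1667 / 7.592 = 0.5488
  r[X,Z] = 1.6667 / (2.8868 · 1.4142) = 1.6667 / 4.0825 = 0.4082
  r[Y,Y] = 1 (diagonal).
  r[Y,Z] = -1 / (2.63 · 1.4142) = -1 / 3.7193 = -0.2689
  r[Z,Z] = 1 (diagonal).

R is symmetric with unit diagonal. Assembling:

R = [[1, 0.5488, 0.4082],
 [0.5488, 1, -0.2689],
 [0.4082, -0.2689, 1]]


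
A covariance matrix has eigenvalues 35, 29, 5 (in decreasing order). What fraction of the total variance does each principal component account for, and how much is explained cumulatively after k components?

Step 1 — total variance = trace(Sigma) = Σ λ_i = 35 + 29 + 5 = 69.

Step 2 — fraction explained by component i = λ_i / Σ λ:
  PC1: 35/69 = 0.5072
  PC2: 29/69 = 0.4203
  PC3: 5/69 = 0.0725

Step 3 — cumulative fraction after k components = (λ_1 + ... + λ_k) / Σ λ:
  k = 1: 35/69 = 0.5072
  k = 2: (35 + 29)/69 = 64/69 = 0.9275
  k = 3: (35 + 29 + 5)/69 = 69/69 = 1

Summary (fraction, with percent):

explained: PC1 0.5072 (50.72%), PC2 0.4203 (42.03%), PC3 0.0725 (7.25%);  cumulative: 0.5072, 0.9275, 1


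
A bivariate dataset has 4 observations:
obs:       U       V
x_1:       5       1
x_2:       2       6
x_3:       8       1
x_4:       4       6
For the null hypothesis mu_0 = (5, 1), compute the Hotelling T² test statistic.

Step 1 — sample mean vector:
  mean(U) = (5 + 2 + 8 + 4) / 4 = 19/4 = 4.75
  mean(V) = (1 + 6 + 1 + 6) / 4 = 14/4 = 3.5
  x̄ = (4.75, 3.5),  deviation x̄ - mu_0 = (4.75, 3.5) - (5, 1) = (-0.25, 2.5).

Step 2 — sample covariance matrix, S[i,j] = (1/(n-1)) · Σ_k (x_{k,i} - mean_i) · (x_{k,j} - mean_j), divisor n-1 = 3:
  S[U,U] = ((0.25)·(0.25) + (-2.75)·(-2.75) + (3.25)·(3.25) + (-0.75)·(-0.75)) / 3 = 18.75/3 = 6.25
  S[U,V] = ((0.25)·(-2.5) + (-2.75)·(2.5) + (3.25)·(-2.5) + (-0.75)·(2.5)) / 3 = -17.5/3 = -5.8333
  S[V,V] = ((-2.5)·(-2.5) + (2.5)·(2.5) + (-2.5)·(-2.5) + (2.5)·(2.5)) / 3 = 25/3 = 8.3333
  S = [[6.25, -5.8333],
 [-5.8333, 8.3333]].

Step 3 — invert S. det(S) = 6.25·8.3333 - (-5.8333)² = 18.0556.
  S^{-1} = (1/det) · [[d, -b], [-b, a]] = [[0.4615, 0.3231],
 [0.3231, 0.3462]].

Step 4 — quadratic form (x̄ - mu_0)^T · S^{-1} · (x̄ - mu_0):
  S^{-1} · (x̄ - mu_0) = (0.6923, 0.7846),
  (x̄ - mu_0)^T · [...] = (-0.25)·(0.6923) + (2.5)·(0.7846) = 1.7885.

Step 5 — scale by n: T² = 4 · 1.7885 = 7.1538.

T² ≈ 7.1538


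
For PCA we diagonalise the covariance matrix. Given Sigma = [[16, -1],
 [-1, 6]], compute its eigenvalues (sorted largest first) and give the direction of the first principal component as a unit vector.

Step 1 — characteristic polynomial of 2×2 Sigma:
  det(Sigma - λI) = λ² - trace · λ + det = 0.
  trace = 16 + 6 = 22, det = 16·6 - (-1)² = 95.
Step 2 — discriminant:
  Δ = trace² - 4·det = 484 - 380 = 104.
Step 3 — eigenvalues:
  λ = (trace ± √Δ)/2 = (22 ± 10.198)/2,
  λ_1 = 16.099,  λ_2 = 5.901.

Step 4 — unit eigenvector for λ_1: solve (Sigma - λ_1 I)v = 0. First row:
  (16 - 16.099)·v_x + (-1)·v_y = 0, i.e. (-0.099)·v_x + (-1)·v_y = 0,
  so v ∝ (b, λ_1 - a) = (-1, 0.099); multiply by -1 so the first entry is positive: u = (1, -0.099).
  ||u|| = √((1)² + (-0.099)²) = √(1.0098) ≈ 1.0049,
  v_1 = u/||u|| ≈ (0.9951, -0.0985) (||v_1|| = 1).

λ_1 = 16.099,  λ_2 = 5.901;  v_1 ≈ (0.9951, -0.0985)


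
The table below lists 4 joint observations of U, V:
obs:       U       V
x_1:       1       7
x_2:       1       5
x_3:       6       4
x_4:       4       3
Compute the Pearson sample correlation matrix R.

Step 1 — column means:
  mean(U) = (1 + 1 + 6 + 4) / 4 = 12/4 = 3
  mean(V) = (7 + 5 + 4 + 3) / 4 = 19/4 = 4.75

Step 2 — sample variances and covariances s[i,j] = (1/(n-1)) · Σ_k (x_{k,i} - mean_i) · (x_{k,j} - mean_j), with n-1 = 3:
  s[U,U] = ((-2)·(-2) + (-2)·(-2) + (3)·(3) + (1)·(1)) / 3 = 18/3 = 6
  s[U,V] = ((-2)·(2.25) + (-2)·(0.25) + (3)·(-0.75) + (1)·(-1.75)) / 3 = -9/3 = -3
  s[V,V] = ((2.25)·(2.25) + (0.25)·(0.25) + (-0.75)·(-0.75) + (-1.75)·(-1.75)) / 3 = 8.75/3 = 2.9167
  Sample standard deviations s_i = √(s[i,i]):
  s(U) = √(6) = 2.4495
  s(V) = √(2.9167) = 1.7078

Step 3 — r_{ij} = s_{ij} / (s_i · s_j):
  r[U,U] = 1 (diagonal).
  r[U,V] = -3 / (2.4495 · 1.7078) = -3 / 4.1833 = -0.7171
  r[V,V] = 1 (diagonal).

R is symmetric with unit diagonal. Assembling:

R = [[1, -0.7171],
 [-0.7171, 1]]
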